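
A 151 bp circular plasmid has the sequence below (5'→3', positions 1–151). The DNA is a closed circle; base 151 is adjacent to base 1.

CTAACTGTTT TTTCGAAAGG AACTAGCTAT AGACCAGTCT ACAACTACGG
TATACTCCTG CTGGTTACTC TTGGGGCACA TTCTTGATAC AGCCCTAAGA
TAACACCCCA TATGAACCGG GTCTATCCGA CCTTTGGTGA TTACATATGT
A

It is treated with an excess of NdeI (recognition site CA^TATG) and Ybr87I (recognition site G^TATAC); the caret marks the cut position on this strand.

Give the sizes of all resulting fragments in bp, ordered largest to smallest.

60, 56, 35 bp

NdeI sites (CATATG) start at positions 109, 144.
NdeI cuts after base 2 of each site, so after positions 110, 145.
The Ybr87I site (GTATAC) starts at position 50.
Ybr87I cuts after the first base of each site, so after position 50.
Combined cut positions: 50, 110, 145.
Circular molecule, 3 cuts → 3 fragments:
  51–110 → 60 bp
  111–145 → 35 bp
  146–151 then 1–50 → 6 + 50 = 56 bp
Sorted largest to smallest: 60, 56, 35 bp.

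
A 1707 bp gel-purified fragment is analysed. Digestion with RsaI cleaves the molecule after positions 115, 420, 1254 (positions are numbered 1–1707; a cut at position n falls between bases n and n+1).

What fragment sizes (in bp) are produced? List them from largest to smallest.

834, 453, 305, 115 bp

Linear molecule, 3 cuts → 4 fragments:
  115 − 0 = 115 bp
  420 − 115 = 305 bp
  1254 − 420 = 834 bp
  1707 − 1254 = 453 bp
Sorted largest to smallest: 834, 453, 305, 115 bp.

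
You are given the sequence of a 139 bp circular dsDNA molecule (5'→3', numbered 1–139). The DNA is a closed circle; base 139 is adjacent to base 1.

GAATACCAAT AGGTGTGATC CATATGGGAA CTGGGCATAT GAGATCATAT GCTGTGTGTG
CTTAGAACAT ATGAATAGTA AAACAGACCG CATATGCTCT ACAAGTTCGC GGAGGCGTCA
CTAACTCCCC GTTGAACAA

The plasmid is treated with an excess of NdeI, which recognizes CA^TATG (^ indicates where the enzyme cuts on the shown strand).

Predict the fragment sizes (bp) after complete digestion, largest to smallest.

NdeI sites (CATATG) start at positions 21, 36, 46, 68, 91.
NdeI cuts after base 2 of each site, so after positions 22, 37, 47, 69, 92.
Circular molecule, 5 cuts → 5 fragments:
  23–37 → 15 bp
  38–47 → 10 bp
  48–69 → 22 bp
  70–92 → 23 bp
  93–139 then 1–22 → 47 + 22 = 69 bp
Sorted largest to smallest: 69, 23, 22, 15, 10 bp.

69, 23, 22, 15, 10 bp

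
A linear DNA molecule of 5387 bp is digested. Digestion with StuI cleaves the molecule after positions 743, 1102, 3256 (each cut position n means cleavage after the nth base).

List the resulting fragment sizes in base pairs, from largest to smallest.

2154, 2131, 743, 359 bp

Linear molecule, 3 cuts → 4 fragments:
  743 − 0 = 743 bp
  1102 − 743 = 359 bp
  3256 − 1102 = 2154 bp
  5387 − 3256 = 2131 bp
Sorted largest to smallest: 2154, 2131, 743, 359 bp.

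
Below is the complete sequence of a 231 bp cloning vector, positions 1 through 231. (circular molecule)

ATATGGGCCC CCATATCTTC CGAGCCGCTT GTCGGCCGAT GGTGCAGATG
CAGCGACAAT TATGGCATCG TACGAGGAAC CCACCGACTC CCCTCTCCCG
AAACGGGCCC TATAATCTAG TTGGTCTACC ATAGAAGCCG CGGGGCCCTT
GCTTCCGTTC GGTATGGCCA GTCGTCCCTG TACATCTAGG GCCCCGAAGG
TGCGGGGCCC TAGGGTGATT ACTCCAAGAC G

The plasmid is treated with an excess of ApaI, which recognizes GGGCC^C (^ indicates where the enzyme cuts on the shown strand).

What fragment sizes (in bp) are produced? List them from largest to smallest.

100, 46, 38, 31, 16 bp

ApaI sites (GGGCCC) start at positions 5, 105, 143, 189, 205.
ApaI cuts after base 5 of each site (before the last base), so after positions 9, 109, 147, 193, 209.
Circular molecule, 5 cuts → 5 fragments:
  10–109 → 100 bp
  110–147 → 38 bp
  148–193 → 46 bp
  194–209 → 16 bp
  210–231 then 1–9 → 22 + 9 = 31 bp
Sorted largest to smallest: 100, 46, 38, 31, 16 bp.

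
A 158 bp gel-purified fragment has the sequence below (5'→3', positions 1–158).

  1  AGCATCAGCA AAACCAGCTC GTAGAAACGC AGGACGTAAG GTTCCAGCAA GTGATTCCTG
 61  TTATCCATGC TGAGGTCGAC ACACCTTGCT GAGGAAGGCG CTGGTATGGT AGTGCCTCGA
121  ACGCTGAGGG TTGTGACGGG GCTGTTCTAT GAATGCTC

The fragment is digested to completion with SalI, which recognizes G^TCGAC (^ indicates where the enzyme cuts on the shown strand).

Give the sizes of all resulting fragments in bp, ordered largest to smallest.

The SalI site (GTCGAC) starts at position 75.
SalI cuts after the first base of each site, so after position 75.
Linear molecule, 1 cut → 2 fragments:
  1–75 → 75 bp
  76–158 → 83 bp
Sorted largest to smallest: 83, 75 bp.

83, 75 bp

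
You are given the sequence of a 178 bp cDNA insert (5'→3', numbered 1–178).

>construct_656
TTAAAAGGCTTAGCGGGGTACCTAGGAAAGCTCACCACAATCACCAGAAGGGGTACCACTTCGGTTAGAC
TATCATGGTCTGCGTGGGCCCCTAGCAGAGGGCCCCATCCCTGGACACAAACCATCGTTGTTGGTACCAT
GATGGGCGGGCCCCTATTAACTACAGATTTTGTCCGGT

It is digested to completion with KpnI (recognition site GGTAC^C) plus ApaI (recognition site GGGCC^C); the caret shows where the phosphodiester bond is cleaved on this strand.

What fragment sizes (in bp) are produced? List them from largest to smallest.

KpnI sites (GGTACC) start at positions 17, 52, 133.
KpnI cuts after base 5 of each site (before the last base), so after positions 21, 56, 137.
ApaI sites (GGGCCC) start at positions 86, 100, 148.
ApaI cuts after base 5 of each site (before the last base), so after positions 90, 104, 152.
Combined cut positions: 21, 56, 90, 104, 137, 152.
Linear molecule, 6 cuts → 7 fragments:
  1–21 → 21 bp
  22–56 → 35 bp
  57–90 → 34 bp
  91–104 → 14 bp
  105–137 → 33 bp
  138–152 → 15 bp
  153–178 → 26 bp
Sorted largest to smallest: 35, 34, 33, 26, 21, 15, 14 bp.

35, 34, 33, 26, 21, 15, 14 bp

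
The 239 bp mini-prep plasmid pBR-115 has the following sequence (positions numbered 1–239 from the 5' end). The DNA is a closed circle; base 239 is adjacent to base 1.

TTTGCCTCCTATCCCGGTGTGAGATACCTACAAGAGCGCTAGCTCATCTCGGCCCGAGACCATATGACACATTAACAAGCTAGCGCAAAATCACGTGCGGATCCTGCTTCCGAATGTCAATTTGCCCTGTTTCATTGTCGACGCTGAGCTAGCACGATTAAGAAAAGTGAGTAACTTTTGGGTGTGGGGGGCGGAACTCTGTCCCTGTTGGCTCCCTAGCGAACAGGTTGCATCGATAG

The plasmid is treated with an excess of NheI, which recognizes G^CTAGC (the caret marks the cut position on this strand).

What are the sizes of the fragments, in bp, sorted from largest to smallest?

NheI sites (GCTAGC) start at positions 38, 79, 148.
NheI cuts after the first base of each site, so after positions 38, 79, 148.
Circular molecule, 3 cuts → 3 fragments:
  39–79 → 41 bp
  80–148 → 69 bp
  149–239 then 1–38 → 91 + 38 = 129 bp
Sorted largest to smallest: 129, 69, 41 bp.

129, 69, 41 bp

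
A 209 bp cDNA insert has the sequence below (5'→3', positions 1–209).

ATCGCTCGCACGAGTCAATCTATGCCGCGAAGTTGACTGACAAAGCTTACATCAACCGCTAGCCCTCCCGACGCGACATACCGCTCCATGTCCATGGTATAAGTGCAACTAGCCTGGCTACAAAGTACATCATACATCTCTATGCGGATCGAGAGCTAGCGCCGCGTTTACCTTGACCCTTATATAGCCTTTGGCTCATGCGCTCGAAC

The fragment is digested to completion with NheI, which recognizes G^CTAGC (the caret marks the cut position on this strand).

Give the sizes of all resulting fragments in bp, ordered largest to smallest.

97, 58, 54 bp

NheI sites (GCTAGC) start at positions 58, 155.
NheI cuts after the first base of each site, so after positions 58, 155.
Linear molecule, 2 cuts → 3 fragments:
  1–58 → 58 bp
  59–155 → 97 bp
  156–209 → 54 bp
Sorted largest to smallest: 97, 58, 54 bp.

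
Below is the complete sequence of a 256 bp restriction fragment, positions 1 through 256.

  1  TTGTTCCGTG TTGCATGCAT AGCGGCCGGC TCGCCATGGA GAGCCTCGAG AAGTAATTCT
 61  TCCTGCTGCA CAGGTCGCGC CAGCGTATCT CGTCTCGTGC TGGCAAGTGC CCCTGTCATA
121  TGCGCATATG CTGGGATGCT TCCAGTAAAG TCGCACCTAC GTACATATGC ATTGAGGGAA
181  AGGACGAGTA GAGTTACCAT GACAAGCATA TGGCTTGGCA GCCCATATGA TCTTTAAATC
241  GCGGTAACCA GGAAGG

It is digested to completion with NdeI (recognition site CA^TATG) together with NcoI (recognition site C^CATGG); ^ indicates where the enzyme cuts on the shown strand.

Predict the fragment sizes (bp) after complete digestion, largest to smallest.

84, 43, 39, 34, 31, 17, 8 bp

NdeI sites (CATATG) start at positions 117, 125, 164, 207, 224.
NdeI cuts after base 2 of each site, so after positions 118, 126, 165, 208, 225.
The NcoI site (CCATGG) starts at position 34.
NcoI cuts after the first base of each site, so after position 34.
Combined cut positions: 34, 118, 126, 165, 208, 225.
Linear molecule, 6 cuts → 7 fragments:
  1–34 → 34 bp
  35–118 → 84 bp
  119–126 → 8 bp
  127–165 → 39 bp
  166–208 → 43 bp
  209–225 → 17 bp
  226–256 → 31 bp
Sorted largest to smallest: 84, 43, 39, 34, 31, 17, 8 bp.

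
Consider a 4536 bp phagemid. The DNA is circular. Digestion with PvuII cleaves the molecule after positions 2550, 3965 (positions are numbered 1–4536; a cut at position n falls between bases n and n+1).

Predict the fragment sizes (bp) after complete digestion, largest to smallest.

3121, 1415 bp

Circular molecule, 2 cuts → 2 fragments:
  3965 − 2550 = 1415 bp
  wrap: 4536 − 3965 + 2550 = 3121 bp
Sorted largest to smallest: 3121, 1415 bp.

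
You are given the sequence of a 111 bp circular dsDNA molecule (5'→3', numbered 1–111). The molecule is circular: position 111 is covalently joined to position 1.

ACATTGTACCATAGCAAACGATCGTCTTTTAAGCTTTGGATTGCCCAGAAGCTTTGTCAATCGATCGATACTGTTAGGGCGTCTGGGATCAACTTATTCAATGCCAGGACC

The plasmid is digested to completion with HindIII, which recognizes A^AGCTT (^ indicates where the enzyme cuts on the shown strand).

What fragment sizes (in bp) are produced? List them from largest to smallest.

93, 18 bp

HindIII sites (AAGCTT) start at positions 31, 49.
HindIII cuts after the first base of each site, so after positions 31, 49.
Circular molecule, 2 cuts → 2 fragments:
  32–49 → 18 bp
  50–111 then 1–31 → 62 + 31 = 93 bp
Sorted largest to smallest: 93, 18 bp.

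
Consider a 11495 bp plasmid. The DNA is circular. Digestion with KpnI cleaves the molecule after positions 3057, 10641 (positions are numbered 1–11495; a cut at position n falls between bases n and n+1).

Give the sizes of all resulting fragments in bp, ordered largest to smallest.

Circular molecule, 2 cuts → 2 fragments:
  10641 − 3057 = 7584 bp
  wrap: 11495 − 10641 + 3057 = 3911 bp
Sorted largest to smallest: 7584, 3911 bp.

7584, 3911 bp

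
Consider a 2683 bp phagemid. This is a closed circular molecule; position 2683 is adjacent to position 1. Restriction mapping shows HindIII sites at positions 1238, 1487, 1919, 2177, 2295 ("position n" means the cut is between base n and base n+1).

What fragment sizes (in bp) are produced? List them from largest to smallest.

Circular molecule, 5 cuts → 5 fragments:
  1487 − 1238 = 249 bp
  1919 − 1487 = 432 bp
  2177 − 1919 = 258 bp
  2295 − 2177 = 118 bp
  wrap: 2683 − 2295 + 1238 = 1626 bp
Sorted largest to smallest: 1626, 432, 258, 249, 118 bp.

1626, 432, 258, 249, 118 bp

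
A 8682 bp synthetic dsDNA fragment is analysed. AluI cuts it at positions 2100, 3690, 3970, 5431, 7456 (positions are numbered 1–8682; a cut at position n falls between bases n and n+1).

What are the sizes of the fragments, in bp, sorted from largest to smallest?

Linear molecule, 5 cuts → 6 fragments:
  2100 − 0 = 2100 bp
  3690 − 2100 = 1590 bp
  3970 − 3690 = 280 bp
  5431 − 3970 = 1461 bp
  7456 − 5431 = 2025 bp
  8682 − 7456 = 1226 bp
Sorted largest to smallest: 2100, 2025, 1590, 1461, 1226, 280 bp.

2100, 2025, 1590, 1461, 1226, 280 bp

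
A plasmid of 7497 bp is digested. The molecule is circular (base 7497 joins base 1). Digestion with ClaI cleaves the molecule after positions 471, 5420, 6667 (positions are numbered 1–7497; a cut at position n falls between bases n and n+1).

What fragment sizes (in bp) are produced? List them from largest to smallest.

Circular molecule, 3 cuts → 3 fragments:
  5420 − 471 = 4949 bp
  6667 − 5420 = 1247 bp
  wrap: 7497 − 6667 + 471 = 1301 bp
Sorted largest to smallest: 4949, 1301, 1247 bp.

4949, 1301, 1247 bp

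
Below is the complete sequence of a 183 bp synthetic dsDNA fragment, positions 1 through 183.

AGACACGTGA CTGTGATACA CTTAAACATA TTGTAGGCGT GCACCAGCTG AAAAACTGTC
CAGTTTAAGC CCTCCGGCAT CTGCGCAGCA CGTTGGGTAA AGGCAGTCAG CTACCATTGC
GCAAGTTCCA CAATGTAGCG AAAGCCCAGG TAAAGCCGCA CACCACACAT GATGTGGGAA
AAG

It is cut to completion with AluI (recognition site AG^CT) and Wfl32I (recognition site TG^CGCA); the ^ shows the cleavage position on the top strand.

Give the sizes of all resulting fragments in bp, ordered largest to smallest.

64, 47, 36, 27, 9 bp

AluI sites (AGCT) start at positions 46, 109.
AluI cuts after base 2 of each site, so after positions 47, 110.
Wfl32I sites (TGCGCA) start at positions 82, 118.
Wfl32I cuts after base 2 of each site, so after positions 83, 119.
Combined cut positions: 47, 83, 110, 119.
Linear molecule, 4 cuts → 5 fragments:
  1–47 → 47 bp
  48–83 → 36 bp
  84–110 → 27 bp
  111–119 → 9 bp
  120–183 → 64 bp
Sorted largest to smallest: 64, 47, 36, 27, 9 bp.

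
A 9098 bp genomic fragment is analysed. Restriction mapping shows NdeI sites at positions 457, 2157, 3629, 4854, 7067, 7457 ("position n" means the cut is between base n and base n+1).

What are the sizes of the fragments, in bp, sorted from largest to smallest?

2213, 1700, 1641, 1472, 1225, 457, 390 bp

Linear molecule, 6 cuts → 7 fragments:
  457 − 0 = 457 bp
  2157 − 457 = 1700 bp
  3629 − 2157 = 1472 bp
  4854 − 3629 = 1225 bp
  7067 − 4854 = 2213 bp
  7457 − 7067 = 390 bp
  9098 − 7457 = 1641 bp
Sorted largest to smallest: 2213, 1700, 1641, 1472, 1225, 457, 390 bp.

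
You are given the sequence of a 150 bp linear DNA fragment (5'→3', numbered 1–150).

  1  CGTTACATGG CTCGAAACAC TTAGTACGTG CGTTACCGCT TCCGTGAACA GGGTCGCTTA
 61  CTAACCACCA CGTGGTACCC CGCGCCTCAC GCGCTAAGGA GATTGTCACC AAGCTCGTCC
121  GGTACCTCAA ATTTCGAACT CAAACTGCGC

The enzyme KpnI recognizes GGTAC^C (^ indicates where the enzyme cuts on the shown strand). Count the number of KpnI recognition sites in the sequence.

2

GGTACC occurs starting at positions 74, 121.
KpnI cuts at 2 sites.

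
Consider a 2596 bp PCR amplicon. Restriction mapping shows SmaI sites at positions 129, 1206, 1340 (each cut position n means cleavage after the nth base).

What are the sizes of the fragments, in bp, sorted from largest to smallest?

Linear molecule, 3 cuts → 4 fragments:
  129 − 0 = 129 bp
  1206 − 129 = 1077 bp
  1340 − 1206 = 134 bp
  2596 − 1340 = 1256 bp
Sorted largest to smallest: 1256, 1077, 134, 129 bp.

1256, 1077, 134, 129 bp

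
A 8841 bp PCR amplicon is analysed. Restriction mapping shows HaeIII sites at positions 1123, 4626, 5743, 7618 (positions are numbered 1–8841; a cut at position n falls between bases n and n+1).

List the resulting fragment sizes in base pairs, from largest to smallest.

Linear molecule, 4 cuts → 5 fragments:
  1123 − 0 = 1123 bp
  4626 − 1123 = 3503 bp
  5743 − 4626 = 1117 bp
  7618 − 5743 = 1875 bp
  8841 − 7618 = 1223 bp
Sorted largest to smallest: 3503, 1875, 1223, 1123, 1117 bp.

3503, 1875, 1223, 1123, 1117 bp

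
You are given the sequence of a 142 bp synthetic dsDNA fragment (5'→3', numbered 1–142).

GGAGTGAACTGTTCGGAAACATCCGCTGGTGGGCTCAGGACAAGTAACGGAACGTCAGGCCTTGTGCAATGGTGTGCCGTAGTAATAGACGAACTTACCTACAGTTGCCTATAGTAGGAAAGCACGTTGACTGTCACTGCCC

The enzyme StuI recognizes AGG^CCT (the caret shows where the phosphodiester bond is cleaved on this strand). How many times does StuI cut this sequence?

1

AGGCCT occurs starting at position 57.
StuI cuts at 1 site.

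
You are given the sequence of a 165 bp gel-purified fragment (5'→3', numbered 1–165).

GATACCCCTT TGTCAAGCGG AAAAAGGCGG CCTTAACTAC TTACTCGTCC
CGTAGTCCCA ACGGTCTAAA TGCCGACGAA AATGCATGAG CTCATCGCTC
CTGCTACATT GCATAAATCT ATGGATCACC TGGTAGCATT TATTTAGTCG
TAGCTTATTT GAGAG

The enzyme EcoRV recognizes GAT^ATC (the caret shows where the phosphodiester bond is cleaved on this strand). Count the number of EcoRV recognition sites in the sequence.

No occurrence of GATATC is present in the sequence.
EcoRV does not cut: 0 sites.

0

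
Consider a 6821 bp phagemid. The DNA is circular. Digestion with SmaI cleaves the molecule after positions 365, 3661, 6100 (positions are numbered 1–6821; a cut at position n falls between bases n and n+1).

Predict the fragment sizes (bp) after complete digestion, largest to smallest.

3296, 2439, 1086 bp

Circular molecule, 3 cuts → 3 fragments:
  3661 − 365 = 3296 bp
  6100 − 3661 = 2439 bp
  wrap: 6821 − 6100 + 365 = 1086 bp
Sorted largest to smallest: 3296, 2439, 1086 bp.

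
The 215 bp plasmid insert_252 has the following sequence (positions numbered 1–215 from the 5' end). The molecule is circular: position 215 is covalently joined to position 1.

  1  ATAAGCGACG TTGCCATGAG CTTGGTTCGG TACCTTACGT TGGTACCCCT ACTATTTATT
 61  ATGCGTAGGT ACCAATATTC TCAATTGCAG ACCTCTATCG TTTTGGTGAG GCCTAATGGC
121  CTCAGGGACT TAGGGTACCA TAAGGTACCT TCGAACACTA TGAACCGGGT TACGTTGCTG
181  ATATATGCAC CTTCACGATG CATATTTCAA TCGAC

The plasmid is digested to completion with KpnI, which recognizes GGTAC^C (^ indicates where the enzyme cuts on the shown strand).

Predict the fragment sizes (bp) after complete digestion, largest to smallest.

KpnI sites (GGTACC) start at positions 29, 42, 68, 134, 144.
KpnI cuts after base 5 of each site (before the last base), so after positions 33, 46, 72, 138, 148.
Circular molecule, 5 cuts → 5 fragments:
  34–46 → 13 bp
  47–72 → 26 bp
  73–138 → 66 bp
  139–148 → 10 bp
  149–215 then 1–33 → 67 + 33 = 100 bp
Sorted largest to smallest: 100, 66, 26, 13, 10 bp.

100, 66, 26, 13, 10 bp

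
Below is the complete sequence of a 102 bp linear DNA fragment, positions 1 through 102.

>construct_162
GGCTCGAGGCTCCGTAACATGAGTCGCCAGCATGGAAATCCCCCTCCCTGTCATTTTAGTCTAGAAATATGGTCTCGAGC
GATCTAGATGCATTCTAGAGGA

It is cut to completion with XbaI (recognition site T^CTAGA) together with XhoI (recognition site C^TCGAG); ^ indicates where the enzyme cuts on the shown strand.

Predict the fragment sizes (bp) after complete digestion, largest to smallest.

57, 14, 11, 9, 8, 3 bp

XbaI sites (TCTAGA) start at positions 60, 83, 94.
XbaI cuts after the first base of each site, so after positions 60, 83, 94.
XhoI sites (CTCGAG) start at positions 3, 74.
XhoI cuts after the first base of each site, so after positions 3, 74.
Combined cut positions: 3, 60, 74, 83, 94.
Linear molecule, 5 cuts → 6 fragments:
  1–3 → 3 bp
  4–60 → 57 bp
  61–74 → 14 bp
  75–83 → 9 bp
  84–94 → 11 bp
  95–102 → 8 bp
Sorted largest to smallest: 57, 14, 11, 9, 8, 3 bp.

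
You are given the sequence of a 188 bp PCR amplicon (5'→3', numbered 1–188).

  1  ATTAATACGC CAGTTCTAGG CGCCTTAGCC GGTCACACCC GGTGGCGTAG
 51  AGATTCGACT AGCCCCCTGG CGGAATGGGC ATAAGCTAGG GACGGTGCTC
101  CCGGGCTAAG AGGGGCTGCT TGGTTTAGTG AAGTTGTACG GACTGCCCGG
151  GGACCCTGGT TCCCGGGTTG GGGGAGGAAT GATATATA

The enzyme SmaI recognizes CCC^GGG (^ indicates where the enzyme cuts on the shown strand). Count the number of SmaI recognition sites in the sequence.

CCCGGG occurs starting at positions 100, 146, 162.
SmaI cuts at 3 sites.

3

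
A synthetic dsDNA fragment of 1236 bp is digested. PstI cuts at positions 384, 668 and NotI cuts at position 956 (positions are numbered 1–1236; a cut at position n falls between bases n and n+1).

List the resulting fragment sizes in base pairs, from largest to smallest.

384, 288, 284, 280 bp

Combined cut positions (sorted): 384, 668, 956.
Linear molecule, 3 cuts → 4 fragments:
  384 − 0 = 384 bp
  668 − 384 = 284 bp
  956 − 668 = 288 bp
  1236 − 956 = 280 bp
Sorted largest to smallest: 384, 288, 284, 280 bp.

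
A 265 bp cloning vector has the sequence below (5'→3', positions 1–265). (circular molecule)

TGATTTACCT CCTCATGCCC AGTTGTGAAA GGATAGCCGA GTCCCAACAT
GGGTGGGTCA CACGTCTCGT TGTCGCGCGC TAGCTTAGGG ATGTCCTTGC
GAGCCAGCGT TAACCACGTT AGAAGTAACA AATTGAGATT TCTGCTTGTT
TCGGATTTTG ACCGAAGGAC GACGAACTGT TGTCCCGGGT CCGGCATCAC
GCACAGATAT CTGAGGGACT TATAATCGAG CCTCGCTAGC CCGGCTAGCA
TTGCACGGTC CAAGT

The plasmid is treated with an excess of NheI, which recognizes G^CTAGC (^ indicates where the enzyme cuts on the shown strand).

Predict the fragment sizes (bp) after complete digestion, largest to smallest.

NheI sites (GCTAGC) start at positions 79, 235, 244.
NheI cuts after the first base of each site, so after positions 79, 235, 244.
Circular molecule, 3 cuts → 3 fragments:
  80–235 → 156 bp
  236–244 → 9 bp
  245–265 then 1–79 → 21 + 79 = 100 bp
Sorted largest to smallest: 156, 100, 9 bp.

156, 100, 9 bp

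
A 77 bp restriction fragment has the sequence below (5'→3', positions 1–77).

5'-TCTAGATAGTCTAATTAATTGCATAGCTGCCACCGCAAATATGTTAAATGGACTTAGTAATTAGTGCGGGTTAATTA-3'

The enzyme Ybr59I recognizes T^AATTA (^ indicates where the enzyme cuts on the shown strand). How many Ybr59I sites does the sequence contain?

3

TAATTA occurs starting at positions 12, 58, 72.
Ybr59I cuts at 3 sites.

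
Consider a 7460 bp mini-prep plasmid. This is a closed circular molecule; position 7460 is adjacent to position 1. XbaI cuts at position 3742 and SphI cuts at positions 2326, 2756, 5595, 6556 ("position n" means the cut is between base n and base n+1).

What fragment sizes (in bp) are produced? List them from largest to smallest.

Combined cut positions (sorted): 2326, 2756, 3742, 5595, 6556.
Circular molecule, 5 cuts → 5 fragments:
  2756 − 2326 = 430 bp
  3742 − 2756 = 986 bp
  5595 − 3742 = 1853 bp
  6556 − 5595 = 961 bp
  wrap: 7460 − 6556 + 2326 = 3230 bp
Sorted largest to smallest: 3230, 1853, 986, 961, 430 bp.

3230, 1853, 986, 961, 430 bp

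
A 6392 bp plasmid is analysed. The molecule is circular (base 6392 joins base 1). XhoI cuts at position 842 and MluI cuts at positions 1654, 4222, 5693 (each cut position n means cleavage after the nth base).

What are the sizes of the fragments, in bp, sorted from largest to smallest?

2568, 1541, 1471, 812 bp

Combined cut positions (sorted): 842, 1654, 4222, 5693.
Circular molecule, 4 cuts → 4 fragments:
  1654 − 842 = 812 bp
  4222 − 1654 = 2568 bp
  5693 − 4222 = 1471 bp
  wrap: 6392 − 5693 + 842 = 1541 bp
Sorted largest to smallest: 2568, 1541, 1471, 812 bp.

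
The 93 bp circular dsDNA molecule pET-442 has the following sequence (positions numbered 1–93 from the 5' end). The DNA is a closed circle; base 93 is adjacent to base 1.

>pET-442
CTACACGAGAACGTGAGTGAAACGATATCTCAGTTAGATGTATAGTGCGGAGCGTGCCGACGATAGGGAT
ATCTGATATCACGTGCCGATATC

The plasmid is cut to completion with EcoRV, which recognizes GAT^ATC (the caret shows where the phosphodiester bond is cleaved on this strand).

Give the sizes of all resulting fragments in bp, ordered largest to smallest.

EcoRV sites (GATATC) start at positions 24, 68, 75, 88.
EcoRV cuts after base 3 of each site, so after positions 26, 70, 77, 90.
Circular molecule, 4 cuts → 4 fragments:
  27–70 → 44 bp
  71–77 → 7 bp
  78–90 → 13 bp
  91–93 then 1–26 → 3 + 26 = 29 bp
Sorted largest to smallest: 44, 29, 13, 7 bp.

44, 29, 13, 7 bp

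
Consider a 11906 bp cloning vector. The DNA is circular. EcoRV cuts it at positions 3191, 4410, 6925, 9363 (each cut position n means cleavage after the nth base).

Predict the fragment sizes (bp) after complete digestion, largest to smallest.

Circular molecule, 4 cuts → 4 fragments:
  4410 − 3191 = 1219 bp
  6925 − 4410 = 2515 bp
  9363 − 6925 = 2438 bp
  wrap: 11906 − 9363 + 3191 = 5734 bp
Sorted largest to smallest: 5734, 2515, 2438, 1219 bp.

5734, 2515, 2438, 1219 bp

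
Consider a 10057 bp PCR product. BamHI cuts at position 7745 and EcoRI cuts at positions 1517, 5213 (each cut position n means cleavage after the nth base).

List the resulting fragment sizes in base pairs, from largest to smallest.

3696, 2532, 2312, 1517 bp

Combined cut positions (sorted): 1517, 5213, 7745.
Linear molecule, 3 cuts → 4 fragments:
  1517 − 0 = 1517 bp
  5213 − 1517 = 3696 bp
  7745 − 5213 = 2532 bp
  10057 − 7745 = 2312 bp
Sorted largest to smallest: 3696, 2532, 2312, 1517 bp.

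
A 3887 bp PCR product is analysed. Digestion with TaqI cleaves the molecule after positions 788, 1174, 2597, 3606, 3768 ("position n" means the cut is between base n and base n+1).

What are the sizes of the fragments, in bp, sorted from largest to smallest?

1423, 1009, 788, 386, 162, 119 bp

Linear molecule, 5 cuts → 6 fragments:
  788 − 0 = 788 bp
  1174 − 788 = 386 bp
  2597 − 1174 = 1423 bp
  3606 − 2597 = 1009 bp
  3768 − 3606 = 162 bp
  3887 − 3768 = 119 bp
Sorted largest to smallest: 1423, 1009, 788, 386, 162, 119 bp.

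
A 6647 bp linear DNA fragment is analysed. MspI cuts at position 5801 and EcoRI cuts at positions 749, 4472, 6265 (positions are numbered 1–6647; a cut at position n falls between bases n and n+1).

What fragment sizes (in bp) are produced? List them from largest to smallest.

Combined cut positions (sorted): 749, 4472, 5801, 6265.
Linear molecule, 4 cuts → 5 fragments:
  749 − 0 = 749 bp
  4472 − 749 = 3723 bp
  5801 − 4472 = 1329 bp
  6265 − 5801 = 464 bp
  6647 − 6265 = 382 bp
Sorted largest to smallest: 3723, 1329, 749, 464, 382 bp.

3723, 1329, 749, 464, 382 bp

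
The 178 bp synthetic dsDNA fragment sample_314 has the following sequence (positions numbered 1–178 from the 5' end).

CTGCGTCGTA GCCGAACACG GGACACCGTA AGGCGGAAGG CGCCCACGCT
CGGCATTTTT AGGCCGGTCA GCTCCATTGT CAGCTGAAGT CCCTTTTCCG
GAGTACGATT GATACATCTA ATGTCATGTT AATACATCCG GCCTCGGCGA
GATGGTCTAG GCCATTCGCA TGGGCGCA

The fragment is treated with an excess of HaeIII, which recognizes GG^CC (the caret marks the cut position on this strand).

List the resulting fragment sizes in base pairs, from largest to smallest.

HaeIII sites (GGCC) start at positions 62, 140, 160.
HaeIII cuts after base 2 of each site, so after positions 63, 141, 161.
Linear molecule, 3 cuts → 4 fragments:
  1–63 → 63 bp
  64–141 → 78 bp
  142–161 → 20 bp
  162–178 → 17 bp
Sorted largest to smallest: 78, 63, 20, 17 bp.

78, 63, 20, 17 bp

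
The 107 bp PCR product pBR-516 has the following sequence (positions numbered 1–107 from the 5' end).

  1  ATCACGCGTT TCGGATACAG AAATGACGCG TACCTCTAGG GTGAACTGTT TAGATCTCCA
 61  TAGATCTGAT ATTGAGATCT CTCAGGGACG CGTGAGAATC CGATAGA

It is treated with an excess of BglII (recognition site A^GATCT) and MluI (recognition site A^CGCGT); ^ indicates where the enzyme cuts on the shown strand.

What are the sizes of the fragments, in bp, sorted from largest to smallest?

BglII sites (AGATCT) start at positions 52, 62, 75.
BglII cuts after the first base of each site, so after positions 52, 62, 75.
MluI sites (ACGCGT) start at positions 4, 26, 88.
MluI cuts after the first base of each site, so after positions 4, 26, 88.
Combined cut positions: 4, 26, 52, 62, 75, 88.
Linear molecule, 6 cuts → 7 fragments:
  1–4 → 4 bp
  5–26 → 22 bp
  27–52 → 26 bp
  53–62 → 10 bp
  63–75 → 13 bp
  76–88 → 13 bp
  89–107 → 19 bp
Sorted largest to smallest: 26, 22, 19, 13, 13, 10, 4 bp.

26, 22, 19, 13, 13, 10, 4 bp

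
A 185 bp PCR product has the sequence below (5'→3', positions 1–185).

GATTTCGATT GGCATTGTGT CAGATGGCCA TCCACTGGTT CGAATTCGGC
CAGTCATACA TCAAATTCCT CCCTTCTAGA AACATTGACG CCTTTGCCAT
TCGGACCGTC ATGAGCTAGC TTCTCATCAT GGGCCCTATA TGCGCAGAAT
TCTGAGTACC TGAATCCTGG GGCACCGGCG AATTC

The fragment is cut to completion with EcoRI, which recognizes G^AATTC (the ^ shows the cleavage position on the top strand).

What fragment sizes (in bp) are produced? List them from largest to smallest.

EcoRI sites (GAATTC) start at positions 42, 147, 180.
EcoRI cuts after the first base of each site, so after positions 42, 147, 180.
Linear molecule, 3 cuts → 4 fragments:
  1–42 → 42 bp
  43–147 → 105 bp
  148–180 → 33 bp
  181–185 → 5 bp
Sorted largest to smallest: 105, 42, 33, 5 bp.

105, 42, 33, 5 bp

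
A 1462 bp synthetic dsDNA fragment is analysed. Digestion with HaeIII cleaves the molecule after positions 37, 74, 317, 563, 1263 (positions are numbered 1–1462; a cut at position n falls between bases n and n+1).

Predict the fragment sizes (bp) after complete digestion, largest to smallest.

Linear molecule, 5 cuts → 6 fragments:
  37 − 0 = 37 bp
  74 − 37 = 37 bp
  317 − 74 = 243 bp
  563 − 317 = 246 bp
  1263 − 563 = 700 bp
  1462 − 1263 = 199 bp
Sorted largest to smallest: 700, 246, 243, 199, 37, 37 bp.

700, 246, 243, 199, 37, 37 bp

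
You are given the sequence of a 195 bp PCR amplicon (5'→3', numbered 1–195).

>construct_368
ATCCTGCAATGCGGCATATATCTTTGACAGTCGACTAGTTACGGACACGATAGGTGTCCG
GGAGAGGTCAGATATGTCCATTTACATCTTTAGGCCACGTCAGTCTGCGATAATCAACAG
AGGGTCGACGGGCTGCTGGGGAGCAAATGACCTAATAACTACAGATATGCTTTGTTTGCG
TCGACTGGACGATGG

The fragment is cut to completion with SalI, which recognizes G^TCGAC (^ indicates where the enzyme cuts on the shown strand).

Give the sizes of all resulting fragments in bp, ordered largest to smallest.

SalI sites (GTCGAC) start at positions 30, 124, 180.
SalI cuts after the first base of each site, so after positions 30, 124, 180.
Linear molecule, 3 cuts → 4 fragments:
  1–30 → 30 bp
  31–124 → 94 bp
  125–180 → 56 bp
  181–195 → 15 bp
Sorted largest to smallest: 94, 56, 30, 15 bp.

94, 56, 30, 15 bp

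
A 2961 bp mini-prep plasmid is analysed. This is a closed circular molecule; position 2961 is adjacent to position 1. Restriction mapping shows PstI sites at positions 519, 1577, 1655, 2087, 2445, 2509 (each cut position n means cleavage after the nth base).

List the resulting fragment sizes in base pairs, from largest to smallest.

1058, 971, 432, 358, 78, 64 bp

Circular molecule, 6 cuts → 6 fragments:
  1577 − 519 = 1058 bp
  1655 − 1577 = 78 bp
  2087 − 1655 = 432 bp
  2445 − 2087 = 358 bp
  2509 − 2445 = 64 bp
  wrap: 2961 − 2509 + 519 = 971 bp
Sorted largest to smallest: 1058, 971, 432, 358, 78, 64 bp.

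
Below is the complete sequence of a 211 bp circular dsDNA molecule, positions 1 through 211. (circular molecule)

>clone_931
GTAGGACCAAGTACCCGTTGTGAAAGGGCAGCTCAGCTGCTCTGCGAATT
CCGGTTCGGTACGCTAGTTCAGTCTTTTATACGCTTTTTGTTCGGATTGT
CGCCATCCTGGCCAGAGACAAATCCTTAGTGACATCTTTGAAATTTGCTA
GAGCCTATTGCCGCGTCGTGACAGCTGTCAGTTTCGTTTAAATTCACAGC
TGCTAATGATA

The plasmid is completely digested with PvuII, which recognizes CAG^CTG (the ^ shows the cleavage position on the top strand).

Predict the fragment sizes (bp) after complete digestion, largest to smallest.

PvuII sites (CAGCTG) start at positions 34, 172, 197.
PvuII cuts after base 3 of each site, so after positions 36, 174, 199.
Circular molecule, 3 cuts → 3 fragments:
  37–174 → 138 bp
  175–199 → 25 bp
  200–211 then 1–36 → 12 + 36 = 48 bp
Sorted largest to smallest: 138, 48, 25 bp.

138, 48, 25 bp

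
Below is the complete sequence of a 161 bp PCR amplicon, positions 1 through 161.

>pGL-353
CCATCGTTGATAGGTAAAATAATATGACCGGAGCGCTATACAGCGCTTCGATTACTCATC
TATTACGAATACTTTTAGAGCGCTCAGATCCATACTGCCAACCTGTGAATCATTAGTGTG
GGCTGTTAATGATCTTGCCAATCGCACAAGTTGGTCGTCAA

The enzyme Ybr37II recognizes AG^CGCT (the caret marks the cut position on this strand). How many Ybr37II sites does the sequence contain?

AGCGCT occurs starting at positions 32, 42, 79.
Ybr37II cuts at 3 sites.

3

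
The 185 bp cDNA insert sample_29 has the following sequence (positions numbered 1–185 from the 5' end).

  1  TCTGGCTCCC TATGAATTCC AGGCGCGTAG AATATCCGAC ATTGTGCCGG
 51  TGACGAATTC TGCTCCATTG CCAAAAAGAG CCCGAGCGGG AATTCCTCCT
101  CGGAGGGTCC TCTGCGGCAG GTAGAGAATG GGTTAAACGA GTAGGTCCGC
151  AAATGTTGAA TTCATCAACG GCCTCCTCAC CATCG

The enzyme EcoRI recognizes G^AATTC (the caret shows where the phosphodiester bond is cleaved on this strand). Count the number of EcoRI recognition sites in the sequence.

4

GAATTC occurs starting at positions 14, 55, 90, 158.
EcoRI cuts at 4 sites.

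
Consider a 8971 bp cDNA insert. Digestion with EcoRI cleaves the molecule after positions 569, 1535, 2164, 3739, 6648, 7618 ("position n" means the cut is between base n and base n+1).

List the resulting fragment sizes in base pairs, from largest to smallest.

Linear molecule, 6 cuts → 7 fragments:
  569 − 0 = 569 bp
  1535 − 569 = 966 bp
  2164 − 1535 = 629 bp
  3739 − 2164 = 1575 bp
  6648 − 3739 = 2909 bp
  7618 − 6648 = 970 bp
  8971 − 7618 = 1353 bp
Sorted largest to smallest: 2909, 1575, 1353, 970, 966, 629, 569 bp.

2909, 1575, 1353, 970, 966, 629, 569 bp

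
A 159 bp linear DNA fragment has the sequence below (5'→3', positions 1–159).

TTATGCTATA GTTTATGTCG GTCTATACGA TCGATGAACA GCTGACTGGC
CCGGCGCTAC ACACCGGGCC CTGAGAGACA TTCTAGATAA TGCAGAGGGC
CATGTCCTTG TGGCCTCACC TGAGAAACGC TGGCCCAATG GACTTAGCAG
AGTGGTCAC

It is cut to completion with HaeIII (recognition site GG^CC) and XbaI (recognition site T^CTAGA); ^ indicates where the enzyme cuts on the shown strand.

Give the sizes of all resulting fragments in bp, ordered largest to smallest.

HaeIII sites (GGCC) start at positions 48, 67, 98, 112, 132.
HaeIII cuts after base 2 of each site, so after positions 49, 68, 99, 113, 133.
The XbaI site (TCTAGA) starts at position 82.
XbaI cuts after the first base of each site, so after position 82.
Combined cut positions: 49, 68, 82, 99, 113, 133.
Linear molecule, 6 cuts → 7 fragments:
  1–49 → 49 bp
  50–68 → 19 bp
  69–82 → 14 bp
  83–99 → 17 bp
  100–113 → 14 bp
  114–133 → 20 bp
  134–159 → 26 bp
Sorted largest to smallest: 49, 26, 20, 19, 17, 14, 14 bp.

49, 26, 20, 19, 17, 14, 14 bp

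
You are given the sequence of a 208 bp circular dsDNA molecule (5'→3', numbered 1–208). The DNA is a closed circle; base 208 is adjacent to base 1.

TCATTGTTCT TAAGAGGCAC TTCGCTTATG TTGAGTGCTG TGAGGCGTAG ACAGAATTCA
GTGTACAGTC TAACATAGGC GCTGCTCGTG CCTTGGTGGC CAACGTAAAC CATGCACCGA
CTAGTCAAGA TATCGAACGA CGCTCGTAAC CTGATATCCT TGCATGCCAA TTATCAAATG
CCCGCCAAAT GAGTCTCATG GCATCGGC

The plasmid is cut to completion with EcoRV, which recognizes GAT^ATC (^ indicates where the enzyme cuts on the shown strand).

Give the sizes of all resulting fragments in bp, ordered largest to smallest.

184, 24 bp

EcoRV sites (GATATC) start at positions 129, 153.
EcoRV cuts after base 3 of each site, so after positions 131, 155.
Circular molecule, 2 cuts → 2 fragments:
  132–155 → 24 bp
  156–208 then 1–131 → 53 + 131 = 184 bp
Sorted largest to smallest: 184, 24 bp.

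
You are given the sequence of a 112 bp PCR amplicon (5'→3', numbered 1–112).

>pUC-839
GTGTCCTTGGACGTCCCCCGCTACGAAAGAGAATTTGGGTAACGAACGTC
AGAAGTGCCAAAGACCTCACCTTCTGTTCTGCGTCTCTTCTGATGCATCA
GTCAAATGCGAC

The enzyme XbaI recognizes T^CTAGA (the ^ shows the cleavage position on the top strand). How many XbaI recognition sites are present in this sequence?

0

No occurrence of TCTAGA is present in the sequence.
XbaI does not cut: 0 sites.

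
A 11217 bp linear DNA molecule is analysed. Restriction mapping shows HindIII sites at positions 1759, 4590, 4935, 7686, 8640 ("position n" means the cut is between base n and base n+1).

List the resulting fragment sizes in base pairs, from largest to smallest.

2831, 2751, 2577, 1759, 954, 345 bp

Linear molecule, 5 cuts → 6 fragments:
  1759 − 0 = 1759 bp
  4590 − 1759 = 2831 bp
  4935 − 4590 = 345 bp
  7686 − 4935 = 2751 bp
  8640 − 7686 = 954 bp
  11217 − 8640 = 2577 bp
Sorted largest to smallest: 2831, 2751, 2577, 1759, 954, 345 bp.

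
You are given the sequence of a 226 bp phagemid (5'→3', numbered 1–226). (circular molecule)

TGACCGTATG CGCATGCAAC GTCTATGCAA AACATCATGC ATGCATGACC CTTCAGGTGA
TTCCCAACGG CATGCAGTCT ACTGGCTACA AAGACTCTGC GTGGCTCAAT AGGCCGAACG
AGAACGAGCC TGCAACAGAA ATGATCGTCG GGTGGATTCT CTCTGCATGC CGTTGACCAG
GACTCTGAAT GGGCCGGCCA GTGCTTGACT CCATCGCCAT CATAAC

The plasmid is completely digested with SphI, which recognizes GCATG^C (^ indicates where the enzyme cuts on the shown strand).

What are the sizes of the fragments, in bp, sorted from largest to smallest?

SphI sites (GCATGC) start at positions 12, 39, 70, 165.
SphI cuts after base 5 of each site (before the last base), so after positions 16, 43, 74, 169.
Circular molecule, 4 cuts → 4 fragments:
  17–43 → 27 bp
  44–74 → 31 bp
  75–169 → 95 bp
  170–226 then 1–16 → 57 + 16 = 73 bp
Sorted largest to smallest: 95, 73, 31, 27 bp.

95, 73, 31, 27 bp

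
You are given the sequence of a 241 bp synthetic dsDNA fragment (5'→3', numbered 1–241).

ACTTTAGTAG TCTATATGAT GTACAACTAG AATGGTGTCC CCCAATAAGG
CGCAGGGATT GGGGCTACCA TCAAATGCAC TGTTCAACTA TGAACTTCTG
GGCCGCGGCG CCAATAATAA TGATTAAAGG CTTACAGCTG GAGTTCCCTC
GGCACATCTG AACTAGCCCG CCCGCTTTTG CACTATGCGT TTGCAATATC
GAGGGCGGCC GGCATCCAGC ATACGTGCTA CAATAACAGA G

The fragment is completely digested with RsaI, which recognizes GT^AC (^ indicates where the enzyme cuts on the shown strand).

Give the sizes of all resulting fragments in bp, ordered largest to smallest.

The RsaI site (GTAC) starts at position 21.
RsaI cuts after base 2 of each site, so after position 22.
Linear molecule, 1 cut → 2 fragments:
  1–22 → 22 bp
  23–241 → 219 bp
Sorted largest to smallest: 219, 22 bp.

219, 22 bp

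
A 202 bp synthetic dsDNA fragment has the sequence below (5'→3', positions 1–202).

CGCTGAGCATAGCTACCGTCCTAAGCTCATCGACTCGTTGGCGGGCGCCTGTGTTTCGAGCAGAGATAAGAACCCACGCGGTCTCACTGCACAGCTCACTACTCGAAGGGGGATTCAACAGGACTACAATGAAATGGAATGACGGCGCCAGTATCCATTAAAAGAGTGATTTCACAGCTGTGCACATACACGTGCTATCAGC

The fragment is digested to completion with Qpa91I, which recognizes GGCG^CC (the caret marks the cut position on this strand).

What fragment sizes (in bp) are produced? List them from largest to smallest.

100, 55, 47 bp

Qpa91I sites (GGCGCC) start at positions 44, 144.
Qpa91I cuts after base 4 of each site, so after positions 47, 147.
Linear molecule, 2 cuts → 3 fragments:
  1–47 → 47 bp
  48–147 → 100 bp
  148–202 → 55 bp
Sorted largest to smallest: 100, 55, 47 bp.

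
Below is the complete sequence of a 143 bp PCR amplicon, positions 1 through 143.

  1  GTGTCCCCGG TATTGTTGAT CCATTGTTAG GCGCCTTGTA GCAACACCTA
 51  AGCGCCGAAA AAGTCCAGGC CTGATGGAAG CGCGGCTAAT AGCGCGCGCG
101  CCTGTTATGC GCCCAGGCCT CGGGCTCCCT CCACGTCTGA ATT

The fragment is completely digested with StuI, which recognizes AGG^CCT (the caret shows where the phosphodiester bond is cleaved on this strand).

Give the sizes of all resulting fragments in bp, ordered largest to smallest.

StuI sites (AGGCCT) start at positions 67, 115.
StuI cuts after base 3 of each site, so after positions 69, 117.
Linear molecule, 2 cuts → 3 fragments:
  1–69 → 69 bp
  70–117 → 48 bp
  118–143 → 26 bp
Sorted largest to smallest: 69, 48, 26 bp.

69, 48, 26 bp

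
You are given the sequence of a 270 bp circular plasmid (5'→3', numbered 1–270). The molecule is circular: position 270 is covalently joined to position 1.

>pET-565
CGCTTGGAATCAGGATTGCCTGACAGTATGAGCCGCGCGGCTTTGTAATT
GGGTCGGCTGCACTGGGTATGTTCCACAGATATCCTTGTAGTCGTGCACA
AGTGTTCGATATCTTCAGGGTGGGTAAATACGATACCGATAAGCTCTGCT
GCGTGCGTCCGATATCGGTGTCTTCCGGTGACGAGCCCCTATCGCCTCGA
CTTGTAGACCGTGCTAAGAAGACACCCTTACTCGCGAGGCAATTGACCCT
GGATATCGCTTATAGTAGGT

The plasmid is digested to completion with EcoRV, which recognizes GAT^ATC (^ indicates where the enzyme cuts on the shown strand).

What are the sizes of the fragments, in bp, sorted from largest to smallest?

EcoRV sites (GATATC) start at positions 79, 108, 161, 252.
EcoRV cuts after base 3 of each site, so after positions 81, 110, 163, 254.
Circular molecule, 4 cuts → 4 fragments:
  82–110 → 29 bp
  111–163 → 53 bp
  164–254 → 91 bp
  255–270 then 1–81 → 16 + 81 = 97 bp
Sorted largest to smallest: 97, 91, 53, 29 bp.

97, 91, 53, 29 bp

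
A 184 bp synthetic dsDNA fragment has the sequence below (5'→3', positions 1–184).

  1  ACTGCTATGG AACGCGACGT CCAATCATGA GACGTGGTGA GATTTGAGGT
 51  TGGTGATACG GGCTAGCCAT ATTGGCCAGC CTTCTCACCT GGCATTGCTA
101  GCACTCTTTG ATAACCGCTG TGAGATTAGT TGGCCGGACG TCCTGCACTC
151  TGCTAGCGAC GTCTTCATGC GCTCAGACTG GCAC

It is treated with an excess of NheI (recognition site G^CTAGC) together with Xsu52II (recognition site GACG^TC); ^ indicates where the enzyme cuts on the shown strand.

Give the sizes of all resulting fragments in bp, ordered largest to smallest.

43, 43, 35, 23, 19, 12, 9 bp

NheI sites (GCTAGC) start at positions 62, 97, 152.
NheI cuts after the first base of each site, so after positions 62, 97, 152.
Xsu52II sites (GACGTC) start at positions 16, 137, 158.
Xsu52II cuts after base 4 of each site, so after positions 19, 140, 161.
Combined cut positions: 19, 62, 97, 140, 152, 161.
Linear molecule, 6 cuts → 7 fragments:
  1–19 → 19 bp
  20–62 → 43 bp
  63–97 → 35 bp
  98–140 → 43 bp
  141–152 → 12 bp
  153–161 → 9 bp
  162–184 → 23 bp
Sorted largest to smallest: 43, 43, 35, 23, 19, 12, 9 bp.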